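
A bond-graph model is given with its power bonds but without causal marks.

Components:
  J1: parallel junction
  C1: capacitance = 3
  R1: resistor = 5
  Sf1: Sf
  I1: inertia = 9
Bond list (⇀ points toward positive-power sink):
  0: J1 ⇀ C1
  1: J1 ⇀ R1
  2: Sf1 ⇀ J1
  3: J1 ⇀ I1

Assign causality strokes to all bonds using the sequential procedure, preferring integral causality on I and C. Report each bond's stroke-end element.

β2 →Sf1  (Sf1 (Sf) sets flow on bond)
β0 →J1  (prefer integral on C1)
β1 →R1  (J1 effort already set via bond 0)
β3 →I1  (common-e at J1 fixed by 0)

β0 stroke→J1
β1 stroke→R1
β2 stroke→Sf1
β3 stroke→I1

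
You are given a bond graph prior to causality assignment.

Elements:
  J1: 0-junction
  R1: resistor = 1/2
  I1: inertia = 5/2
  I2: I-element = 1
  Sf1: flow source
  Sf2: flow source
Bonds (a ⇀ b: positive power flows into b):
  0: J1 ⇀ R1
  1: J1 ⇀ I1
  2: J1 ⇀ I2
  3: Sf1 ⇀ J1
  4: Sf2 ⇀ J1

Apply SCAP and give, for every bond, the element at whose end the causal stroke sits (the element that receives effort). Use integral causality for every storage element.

b3 stroke→Sf1  (Sf1 fixes flow; stroke at Sf1)
b4 stroke→Sf2  (Sf2 (Sf) sets flow on bond)
b1 stroke→I1  (I1 integral (f out))
b2 stroke→I2  (I2 outputs flow p/I2)
b0 stroke→J1  (only one effort-in slot at J1)

β0 →J1
β1 →I1
β2 →I2
β3 →Sf1
β4 →Sf2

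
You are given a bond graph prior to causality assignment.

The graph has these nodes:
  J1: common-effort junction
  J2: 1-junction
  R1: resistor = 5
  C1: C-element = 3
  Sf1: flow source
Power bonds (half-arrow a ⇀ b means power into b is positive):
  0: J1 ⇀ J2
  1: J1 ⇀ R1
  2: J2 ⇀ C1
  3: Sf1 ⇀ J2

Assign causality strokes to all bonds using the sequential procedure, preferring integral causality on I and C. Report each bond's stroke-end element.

β0 stroke at J2
β1 stroke at J1
β2 stroke at J2
β3 stroke at Sf1

b3 →Sf1  (Sf1 fixes flow; stroke at Sf1)
b0 →J2  (J2 flow already set via bond 3)
b2 →J2  (J2: bond 3 brought flow, rest push out)
b1 →J1  (only one effort-in slot at J1)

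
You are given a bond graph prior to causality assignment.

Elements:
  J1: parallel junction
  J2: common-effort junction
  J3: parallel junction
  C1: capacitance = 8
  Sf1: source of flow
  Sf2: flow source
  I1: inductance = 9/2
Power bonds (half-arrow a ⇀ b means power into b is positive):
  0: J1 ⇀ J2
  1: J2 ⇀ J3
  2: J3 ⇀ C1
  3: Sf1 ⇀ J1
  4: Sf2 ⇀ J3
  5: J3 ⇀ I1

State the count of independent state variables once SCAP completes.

2  (C1, I1 all integral)

b3 stroke→Sf1  (Sf1 fixes flow; stroke at Sf1)
b4 stroke→Sf2  (Sf2 fixes flow; stroke at Sf2)
b0 stroke→J1  (J1: last free bond brings effort in)
b1 stroke→J2  (J2: last free bond brings effort in)
b2 stroke→J3  (C1 outputs effort q/C1)
b5 stroke→I1  (0-jn J3 has e-setter on 2)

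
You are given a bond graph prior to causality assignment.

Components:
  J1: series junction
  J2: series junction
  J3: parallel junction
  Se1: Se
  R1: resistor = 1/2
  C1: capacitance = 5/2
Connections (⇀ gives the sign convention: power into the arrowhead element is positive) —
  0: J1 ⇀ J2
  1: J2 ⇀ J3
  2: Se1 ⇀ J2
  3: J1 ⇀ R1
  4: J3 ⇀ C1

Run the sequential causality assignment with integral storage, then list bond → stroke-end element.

bond 0 stroke→J1
bond 1 stroke→J2
bond 2 stroke→J2
bond 3 stroke→R1
bond 4 stroke→J3

#2 →J2  (Se1: effort source, stroke at far end)
#4 →J3  (C1: C, integral causality)
#1 →J2  (0-jn J3 has e-setter on 4)
#0 →J1  (only one flow-in slot at J2)
#3 →R1  (J1 needs exactly one f-in)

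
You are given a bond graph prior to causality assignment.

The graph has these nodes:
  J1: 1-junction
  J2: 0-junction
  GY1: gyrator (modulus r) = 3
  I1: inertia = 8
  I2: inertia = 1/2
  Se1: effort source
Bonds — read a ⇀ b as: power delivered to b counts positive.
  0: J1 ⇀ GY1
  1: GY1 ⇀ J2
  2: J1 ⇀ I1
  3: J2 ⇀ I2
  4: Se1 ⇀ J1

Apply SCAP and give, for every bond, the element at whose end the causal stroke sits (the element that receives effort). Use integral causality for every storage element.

#4 →J1  (source Se1 imposes e)
#2 →I1  (prefer integral on I1)
#0 →J1  (J1: bond 2 brought flow, rest push out)
#1 →J2  (GY GY1: same side as bond 0)
#3 →I2  (J2: bond 1 brought effort, rest push out)

b0 stroke at J1
b1 stroke at J2
b2 stroke at I1
b3 stroke at I2
b4 stroke at J1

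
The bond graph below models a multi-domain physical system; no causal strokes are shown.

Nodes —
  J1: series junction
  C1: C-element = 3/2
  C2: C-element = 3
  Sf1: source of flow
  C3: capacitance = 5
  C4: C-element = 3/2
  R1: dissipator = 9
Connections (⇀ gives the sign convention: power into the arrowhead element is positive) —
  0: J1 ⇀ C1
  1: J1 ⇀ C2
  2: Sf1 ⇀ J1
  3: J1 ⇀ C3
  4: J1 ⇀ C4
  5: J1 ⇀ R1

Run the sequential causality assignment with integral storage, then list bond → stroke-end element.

β0 stroke at J1
β1 stroke at J1
β2 stroke at Sf1
β3 stroke at J1
β4 stroke at J1
β5 stroke at J1

#2 |Sf1  (source Sf1 imposes f)
#0 |J1  (1-jn J1 has f-setter on 2)
#1 |J1  (J1: bond 2 brought flow, rest push out)
#3 |J1  (1-jn J1 has f-setter on 2)
#4 |J1  (common-f at J1 fixed by 2)
#5 |J1  (1-jn J1 has f-setter on 2)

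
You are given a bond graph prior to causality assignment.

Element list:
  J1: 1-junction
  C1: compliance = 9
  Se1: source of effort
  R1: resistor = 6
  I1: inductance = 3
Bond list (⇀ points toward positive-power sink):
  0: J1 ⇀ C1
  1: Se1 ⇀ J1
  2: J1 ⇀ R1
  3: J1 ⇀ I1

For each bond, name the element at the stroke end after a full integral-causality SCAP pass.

β0 →J1
β1 →J1
β2 →J1
β3 →I1

#1 stroke→J1  (source Se1 imposes e)
#0 stroke→J1  (C1 integral (e out))
#3 stroke→I1  (prefer integral on I1)
#2 stroke→J1  (1-jn J1 has f-setter on 3)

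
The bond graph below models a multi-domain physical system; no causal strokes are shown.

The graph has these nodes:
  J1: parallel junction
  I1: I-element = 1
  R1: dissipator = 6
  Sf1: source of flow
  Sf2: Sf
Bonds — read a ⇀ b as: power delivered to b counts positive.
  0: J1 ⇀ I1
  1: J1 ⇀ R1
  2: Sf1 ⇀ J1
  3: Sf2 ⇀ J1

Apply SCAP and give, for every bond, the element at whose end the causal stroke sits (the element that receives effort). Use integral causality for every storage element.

b0 stroke→I1
b1 stroke→J1
b2 stroke→Sf1
b3 stroke→Sf2

b2 stroke at Sf1  (Sf1 (Sf) sets flow on bond)
b3 stroke at Sf2  (Sf2: flow source, stroke at near end)
b0 stroke at I1  (I1: I, integral causality)
b1 stroke at J1  (only one effort-in slot at J1)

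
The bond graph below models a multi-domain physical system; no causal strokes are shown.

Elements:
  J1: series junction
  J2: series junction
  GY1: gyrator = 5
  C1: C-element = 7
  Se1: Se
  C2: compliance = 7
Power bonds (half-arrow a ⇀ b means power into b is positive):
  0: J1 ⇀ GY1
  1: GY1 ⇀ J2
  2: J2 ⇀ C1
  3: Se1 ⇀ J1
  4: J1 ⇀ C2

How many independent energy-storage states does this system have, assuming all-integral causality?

β3 stroke→J1  (Se1 (Se) sets effort on bond)
β2 stroke→J2  (C1: C, integral causality)
β1 stroke→GY1  (only one flow-in slot at J2)
β0 stroke→GY1  (GY GY1: same side as bond 1)
β4 stroke→J1  (J1 flow already set via bond 0)

2  (C1, C2 all integral)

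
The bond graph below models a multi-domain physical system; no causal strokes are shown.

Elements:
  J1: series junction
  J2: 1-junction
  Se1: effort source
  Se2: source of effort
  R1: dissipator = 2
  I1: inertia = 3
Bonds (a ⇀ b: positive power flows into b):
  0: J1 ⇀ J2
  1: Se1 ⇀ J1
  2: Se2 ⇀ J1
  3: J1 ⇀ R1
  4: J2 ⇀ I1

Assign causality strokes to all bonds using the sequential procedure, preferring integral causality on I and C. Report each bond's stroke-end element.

b1 stroke at J1  (Se1 fixes effort; stroke away)
b2 stroke at J1  (Se2 fixes effort; stroke away)
b4 stroke at I1  (I1 integral (f out))
b0 stroke at J2  (J2: bond 4 brought flow, rest push out)
b3 stroke at J1  (J1 flow already set via bond 0)

#0 →J2
#1 →J1
#2 →J1
#3 →J1
#4 →I1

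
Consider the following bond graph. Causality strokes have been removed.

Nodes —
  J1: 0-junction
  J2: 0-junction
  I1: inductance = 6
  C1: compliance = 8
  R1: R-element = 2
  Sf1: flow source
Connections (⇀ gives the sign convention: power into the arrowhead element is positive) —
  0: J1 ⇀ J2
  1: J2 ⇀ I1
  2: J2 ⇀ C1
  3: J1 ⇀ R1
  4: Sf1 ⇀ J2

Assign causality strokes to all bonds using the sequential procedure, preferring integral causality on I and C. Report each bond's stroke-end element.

β0 stroke→J1
β1 stroke→I1
β2 stroke→J2
β3 stroke→R1
β4 stroke→Sf1

#4 stroke→Sf1  (Sf1 (Sf) sets flow on bond)
#1 stroke→I1  (I1 integral (f out))
#2 stroke→J2  (prefer integral on C1)
#0 stroke→J1  (common-e at J2 fixed by 2)
#3 stroke→R1  (J1: bond 0 brought effort, rest push out)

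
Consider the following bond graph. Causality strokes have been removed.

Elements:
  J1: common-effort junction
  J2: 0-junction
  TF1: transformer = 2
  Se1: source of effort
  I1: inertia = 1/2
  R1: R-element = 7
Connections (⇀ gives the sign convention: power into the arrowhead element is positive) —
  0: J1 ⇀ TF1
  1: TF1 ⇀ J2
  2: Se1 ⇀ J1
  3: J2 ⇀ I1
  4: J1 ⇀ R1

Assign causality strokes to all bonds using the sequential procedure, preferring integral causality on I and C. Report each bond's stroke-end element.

β2 stroke→J1  (Se1: effort source, stroke at far end)
β0 stroke→TF1  (0-jn J1 has e-setter on 2)
β4 stroke→R1  (J1 effort already set via bond 2)
β1 stroke→J2  (through TF1, causality passes straight; one stroke at TF1)
β3 stroke→I1  (common-e at J2 fixed by 1)

bond 0 →TF1
bond 1 →J2
bond 2 →J1
bond 3 →I1
bond 4 →R1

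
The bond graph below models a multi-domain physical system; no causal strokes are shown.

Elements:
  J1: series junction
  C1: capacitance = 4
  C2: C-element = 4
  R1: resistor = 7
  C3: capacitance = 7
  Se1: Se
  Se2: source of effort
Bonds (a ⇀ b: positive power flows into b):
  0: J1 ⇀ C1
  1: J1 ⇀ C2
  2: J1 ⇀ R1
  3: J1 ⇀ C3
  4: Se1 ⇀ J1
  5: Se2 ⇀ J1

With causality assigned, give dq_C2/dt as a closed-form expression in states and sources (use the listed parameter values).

bond 4 stroke at J1  (Se1 fixes effort; stroke away)
bond 5 stroke at J1  (Se2 (Se) sets effort on bond)
bond 0 stroke at J1  (C1 outputs effort q/C1)
bond 1 stroke at J1  (C2: C, integral causality)
bond 3 stroke at J1  (C3: C, integral causality)
bond 2 stroke at R1  (closing 1-jn rule on J1)

dq_C2/dt = E_Se1/7 + E_Se2/7 - q_C1/28 - q_C2/28 - q_C3/49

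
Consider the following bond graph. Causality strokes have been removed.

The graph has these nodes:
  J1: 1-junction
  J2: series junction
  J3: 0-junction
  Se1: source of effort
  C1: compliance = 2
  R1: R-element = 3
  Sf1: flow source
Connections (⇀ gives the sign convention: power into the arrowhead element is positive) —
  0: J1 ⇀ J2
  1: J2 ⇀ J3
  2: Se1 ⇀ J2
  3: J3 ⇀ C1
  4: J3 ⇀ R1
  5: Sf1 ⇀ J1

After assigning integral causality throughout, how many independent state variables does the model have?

1  (C1 all integral)

bond 2 stroke at J2  (Se1 (Se) sets effort on bond)
bond 5 stroke at Sf1  (Sf1: flow source, stroke at near end)
bond 0 stroke at J1  (J1 flow already set via bond 5)
bond 1 stroke at J2  (common-f at J2 fixed by 0)
bond 3 stroke at J3  (C1 integral (e out))
bond 4 stroke at R1  (J3 effort already set via bond 3)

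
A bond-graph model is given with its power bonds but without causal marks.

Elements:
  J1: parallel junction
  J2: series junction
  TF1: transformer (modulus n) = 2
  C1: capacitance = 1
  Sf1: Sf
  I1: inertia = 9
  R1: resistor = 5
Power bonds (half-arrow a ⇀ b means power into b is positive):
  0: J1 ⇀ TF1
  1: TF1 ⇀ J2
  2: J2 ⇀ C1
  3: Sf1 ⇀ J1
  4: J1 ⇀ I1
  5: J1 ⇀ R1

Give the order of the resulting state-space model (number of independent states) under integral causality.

2  (C1, I1 all integral)

#3 stroke→Sf1  (source Sf1 imposes f)
#2 stroke→J2  (C1 outputs effort q/C1)
#1 stroke→TF1  (only one flow-in slot at J2)
#0 stroke→J1  (TF1: transformer flips bond 1)
#4 stroke→I1  (J1: bond 0 brought effort, rest push out)
#5 stroke→R1  (J1 effort already set via bond 0)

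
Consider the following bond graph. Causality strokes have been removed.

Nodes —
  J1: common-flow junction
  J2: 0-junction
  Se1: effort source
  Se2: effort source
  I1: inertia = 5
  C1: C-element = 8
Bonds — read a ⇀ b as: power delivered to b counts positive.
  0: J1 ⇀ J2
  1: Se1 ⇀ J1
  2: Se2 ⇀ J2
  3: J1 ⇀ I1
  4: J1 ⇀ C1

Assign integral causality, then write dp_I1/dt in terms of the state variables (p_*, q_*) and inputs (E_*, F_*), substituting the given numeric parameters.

b1 stroke→J1  (Se1 (Se) sets effort on bond)
b2 stroke→J2  (source Se2 imposes e)
b0 stroke→J1  (J2 effort already set via bond 2)
b3 stroke→I1  (prefer integral on I1)
b4 stroke→J1  (common-f at J1 fixed by 3)

dp_I1/dt = E_Se1 - E_Se2 - q_C1/8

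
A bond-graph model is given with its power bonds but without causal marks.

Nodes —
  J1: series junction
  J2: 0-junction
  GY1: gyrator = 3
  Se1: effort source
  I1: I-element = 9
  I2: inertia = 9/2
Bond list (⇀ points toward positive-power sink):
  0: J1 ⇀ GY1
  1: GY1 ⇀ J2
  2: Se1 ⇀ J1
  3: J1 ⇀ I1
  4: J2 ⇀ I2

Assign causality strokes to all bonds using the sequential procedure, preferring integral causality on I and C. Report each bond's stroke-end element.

b2 →J1  (Se1 (Se) sets effort on bond)
b3 →I1  (I1 outputs flow p/I1)
b0 →J1  (1-jn J1 has f-setter on 3)
b1 →J2  (GY GY1: same side as bond 0)
b4 →I2  (common-e at J2 fixed by 1)

#0 →J1
#1 →J2
#2 →J1
#3 →I1
#4 →I2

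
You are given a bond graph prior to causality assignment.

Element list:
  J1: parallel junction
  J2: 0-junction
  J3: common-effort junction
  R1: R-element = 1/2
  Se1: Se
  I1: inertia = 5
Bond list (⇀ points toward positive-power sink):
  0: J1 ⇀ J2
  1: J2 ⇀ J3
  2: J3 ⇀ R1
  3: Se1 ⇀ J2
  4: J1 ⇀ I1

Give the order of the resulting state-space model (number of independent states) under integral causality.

#3 →J2  (Se1: effort source, stroke at far end)
#0 →J1  (0-jn J2 has e-setter on 3)
#1 →J3  (J2 effort already set via bond 3)
#2 →R1  (common-e at J3 fixed by 1)
#4 →I1  (J1 effort already set via bond 0)

1  (I1 all integral)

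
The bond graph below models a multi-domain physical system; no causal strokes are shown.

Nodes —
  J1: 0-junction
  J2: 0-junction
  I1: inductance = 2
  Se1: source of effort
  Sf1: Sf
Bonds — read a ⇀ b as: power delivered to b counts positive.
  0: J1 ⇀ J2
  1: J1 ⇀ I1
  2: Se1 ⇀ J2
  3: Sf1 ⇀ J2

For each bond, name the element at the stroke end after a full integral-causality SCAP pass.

#2 stroke at J2  (Se1 fixes effort; stroke away)
#3 stroke at Sf1  (Sf1 fixes flow; stroke at Sf1)
#0 stroke at J1  (J2 effort already set via bond 2)
#1 stroke at I1  (common-e at J1 fixed by 0)

β0 |J1
β1 |I1
β2 |J2
β3 |Sf1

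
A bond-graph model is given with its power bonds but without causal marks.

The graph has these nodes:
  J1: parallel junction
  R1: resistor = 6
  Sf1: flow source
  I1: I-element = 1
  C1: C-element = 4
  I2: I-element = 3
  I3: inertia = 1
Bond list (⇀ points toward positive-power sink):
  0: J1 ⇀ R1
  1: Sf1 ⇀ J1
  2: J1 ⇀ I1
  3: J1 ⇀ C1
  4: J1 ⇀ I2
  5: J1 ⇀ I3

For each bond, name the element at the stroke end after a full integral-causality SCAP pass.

b1 |Sf1  (Sf1 fixes flow; stroke at Sf1)
b2 |I1  (I1: I, integral causality)
b3 |J1  (C1 integral (e out))
b0 |R1  (J1 effort already set via bond 3)
b4 |I2  (common-e at J1 fixed by 3)
b5 |I3  (0-jn J1 has e-setter on 3)

β0 →R1
β1 →Sf1
β2 →I1
β3 →J1
β4 →I2
β5 →I3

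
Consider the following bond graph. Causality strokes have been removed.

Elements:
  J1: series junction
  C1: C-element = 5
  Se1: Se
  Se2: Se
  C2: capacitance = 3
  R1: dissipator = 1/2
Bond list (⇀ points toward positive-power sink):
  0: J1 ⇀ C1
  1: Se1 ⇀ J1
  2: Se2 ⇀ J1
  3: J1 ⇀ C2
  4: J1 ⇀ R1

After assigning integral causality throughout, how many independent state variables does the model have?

β1 stroke at J1  (Se1 (Se) sets effort on bond)
β2 stroke at J1  (Se2: effort source, stroke at far end)
β0 stroke at J1  (C1 outputs effort q/C1)
β3 stroke at J1  (C2: C, integral causality)
β4 stroke at R1  (J1 needs exactly one f-in)

2  (C1, C2 all integral)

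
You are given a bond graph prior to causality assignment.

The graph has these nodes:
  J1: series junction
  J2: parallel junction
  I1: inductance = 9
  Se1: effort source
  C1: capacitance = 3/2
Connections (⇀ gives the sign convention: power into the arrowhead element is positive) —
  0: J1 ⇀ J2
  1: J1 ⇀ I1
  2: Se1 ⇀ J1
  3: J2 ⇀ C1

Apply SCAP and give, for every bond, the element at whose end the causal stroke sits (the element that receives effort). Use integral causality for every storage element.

β2 stroke→J1  (Se1 fixes effort; stroke away)
β1 stroke→I1  (I1 outputs flow p/I1)
β0 stroke→J1  (common-f at J1 fixed by 1)
β3 stroke→J2  (only one effort-in slot at J2)

#0 →J1
#1 →I1
#2 →J1
#3 →J2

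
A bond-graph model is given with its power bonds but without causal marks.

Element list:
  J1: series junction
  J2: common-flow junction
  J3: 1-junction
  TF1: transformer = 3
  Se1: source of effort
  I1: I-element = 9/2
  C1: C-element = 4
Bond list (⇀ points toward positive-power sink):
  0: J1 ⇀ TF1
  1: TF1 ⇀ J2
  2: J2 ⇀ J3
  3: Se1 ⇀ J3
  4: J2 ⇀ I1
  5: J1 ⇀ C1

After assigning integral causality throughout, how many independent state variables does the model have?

2  (C1, I1 all integral)

bond 3 |J3  (source Se1 imposes e)
bond 2 |J2  (J3: last free bond brings flow in)
bond 4 |I1  (prefer integral on I1)
bond 1 |J2  (common-f at J2 fixed by 4)
bond 0 |TF1  (through TF1, causality passes straight; one stroke at TF1)
bond 5 |J1  (J1: bond 0 brought flow, rest push out)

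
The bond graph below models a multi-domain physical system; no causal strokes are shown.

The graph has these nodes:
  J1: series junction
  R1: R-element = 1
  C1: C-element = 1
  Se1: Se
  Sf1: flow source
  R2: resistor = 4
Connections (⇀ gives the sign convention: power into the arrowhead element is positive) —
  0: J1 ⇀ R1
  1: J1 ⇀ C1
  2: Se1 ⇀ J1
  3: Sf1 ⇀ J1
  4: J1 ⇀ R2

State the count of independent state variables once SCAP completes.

β2 stroke at J1  (source Se1 imposes e)
β3 stroke at Sf1  (Sf1 (Sf) sets flow on bond)
β0 stroke at J1  (J1: bond 3 brought flow, rest push out)
β1 stroke at J1  (J1: bond 3 brought flow, rest push out)
β4 stroke at J1  (common-f at J1 fixed by 3)

1  (C1 all integral)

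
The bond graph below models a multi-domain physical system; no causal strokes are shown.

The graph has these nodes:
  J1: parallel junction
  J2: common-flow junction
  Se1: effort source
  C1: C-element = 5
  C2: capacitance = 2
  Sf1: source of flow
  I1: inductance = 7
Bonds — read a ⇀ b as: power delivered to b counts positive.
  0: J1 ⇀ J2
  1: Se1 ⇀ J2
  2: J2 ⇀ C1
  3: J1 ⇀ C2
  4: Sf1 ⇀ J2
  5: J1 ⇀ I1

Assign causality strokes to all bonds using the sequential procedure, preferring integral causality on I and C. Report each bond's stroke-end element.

#1 stroke at J2  (Se1 fixes effort; stroke away)
#4 stroke at Sf1  (Sf1 fixes flow; stroke at Sf1)
#0 stroke at J2  (common-f at J2 fixed by 4)
#2 stroke at J2  (J2 flow already set via bond 4)
#3 stroke at J1  (C2 outputs effort q/C2)
#5 stroke at I1  (J1: bond 3 brought effort, rest push out)

bond 0 stroke at J2
bond 1 stroke at J2
bond 2 stroke at J2
bond 3 stroke at J1
bond 4 stroke at Sf1
bond 5 stroke at I1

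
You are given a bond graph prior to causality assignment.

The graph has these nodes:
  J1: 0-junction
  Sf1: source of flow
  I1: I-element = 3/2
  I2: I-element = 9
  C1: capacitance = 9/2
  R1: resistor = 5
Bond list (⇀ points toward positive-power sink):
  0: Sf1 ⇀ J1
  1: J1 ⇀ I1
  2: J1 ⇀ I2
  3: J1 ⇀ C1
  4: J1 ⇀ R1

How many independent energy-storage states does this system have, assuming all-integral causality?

3  (C1, I1, I2 all integral)

β0 |Sf1  (Sf1: flow source, stroke at near end)
β1 |I1  (I1: I, integral causality)
β2 |I2  (I2: I, integral causality)
β3 |J1  (C1 integral (e out))
β4 |R1  (J1: bond 3 brought effort, rest push out)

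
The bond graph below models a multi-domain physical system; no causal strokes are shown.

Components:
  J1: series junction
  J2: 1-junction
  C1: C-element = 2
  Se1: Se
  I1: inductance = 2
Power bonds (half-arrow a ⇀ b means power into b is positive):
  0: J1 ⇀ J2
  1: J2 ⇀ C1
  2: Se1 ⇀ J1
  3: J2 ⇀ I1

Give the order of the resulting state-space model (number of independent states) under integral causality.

2  (C1, I1 all integral)

bond 2 →J1  (Se1: effort source, stroke at far end)
bond 0 →J2  (J1: last free bond brings flow in)
bond 1 →J2  (C1 integral (e out))
bond 3 →I1  (J2: last free bond brings flow in)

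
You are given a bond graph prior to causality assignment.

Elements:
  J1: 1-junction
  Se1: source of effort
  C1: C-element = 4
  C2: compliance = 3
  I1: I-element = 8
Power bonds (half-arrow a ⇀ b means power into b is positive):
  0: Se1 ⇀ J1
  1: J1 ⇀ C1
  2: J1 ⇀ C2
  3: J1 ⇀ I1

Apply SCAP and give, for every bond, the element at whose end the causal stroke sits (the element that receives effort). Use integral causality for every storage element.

bond 0 stroke at J1
bond 1 stroke at J1
bond 2 stroke at J1
bond 3 stroke at I1

β0 stroke at J1  (Se1: effort source, stroke at far end)
β1 stroke at J1  (C1 outputs effort q/C1)
β2 stroke at J1  (C2 outputs effort q/C2)
β3 stroke at I1  (J1: last free bond brings flow in)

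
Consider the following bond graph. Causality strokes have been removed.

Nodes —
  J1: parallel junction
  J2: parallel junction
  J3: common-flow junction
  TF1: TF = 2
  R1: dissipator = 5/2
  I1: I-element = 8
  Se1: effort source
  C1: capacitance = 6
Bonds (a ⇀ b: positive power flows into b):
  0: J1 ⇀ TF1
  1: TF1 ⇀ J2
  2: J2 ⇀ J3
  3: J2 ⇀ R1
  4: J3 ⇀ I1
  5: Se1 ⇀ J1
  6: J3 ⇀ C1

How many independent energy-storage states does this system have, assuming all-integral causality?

2  (C1, I1 all integral)

#5 |J1  (source Se1 imposes e)
#0 |TF1  (common-e at J1 fixed by 5)
#1 |J2  (through TF1, causality passes straight; one stroke at TF1)
#2 |J3  (common-e at J2 fixed by 1)
#3 |R1  (common-e at J2 fixed by 1)
#4 |I1  (I1 integral (f out))
#6 |J3  (1-jn J3 has f-setter on 4)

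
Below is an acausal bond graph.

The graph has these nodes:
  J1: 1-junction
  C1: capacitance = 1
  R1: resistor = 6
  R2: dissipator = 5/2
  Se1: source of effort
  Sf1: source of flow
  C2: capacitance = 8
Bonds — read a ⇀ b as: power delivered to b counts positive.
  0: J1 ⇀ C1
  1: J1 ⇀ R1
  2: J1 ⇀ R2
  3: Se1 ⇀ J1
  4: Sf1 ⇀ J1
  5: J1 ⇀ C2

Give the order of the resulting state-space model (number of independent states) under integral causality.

2  (C1, C2 all integral)

bond 3 stroke→J1  (Se1 (Se) sets effort on bond)
bond 4 stroke→Sf1  (Sf1 (Sf) sets flow on bond)
bond 0 stroke→J1  (J1 flow already set via bond 4)
bond 1 stroke→J1  (J1 flow already set via bond 4)
bond 2 stroke→J1  (common-f at J1 fixed by 4)
bond 5 stroke→J1  (J1 flow already set via bond 4)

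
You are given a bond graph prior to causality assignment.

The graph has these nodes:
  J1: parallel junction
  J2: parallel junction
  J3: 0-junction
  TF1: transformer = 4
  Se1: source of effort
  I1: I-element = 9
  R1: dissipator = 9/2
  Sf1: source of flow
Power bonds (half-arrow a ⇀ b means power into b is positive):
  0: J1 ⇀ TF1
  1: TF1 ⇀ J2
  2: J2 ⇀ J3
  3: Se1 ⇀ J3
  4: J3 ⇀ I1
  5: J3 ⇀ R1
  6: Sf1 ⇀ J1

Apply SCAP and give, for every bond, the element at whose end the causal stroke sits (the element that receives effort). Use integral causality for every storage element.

b0 |J1
b1 |TF1
b2 |J2
b3 |J3
b4 |I1
b5 |R1
b6 |Sf1

b3 stroke at J3  (source Se1 imposes e)
b6 stroke at Sf1  (Sf1: flow source, stroke at near end)
b0 stroke at J1  (only one effort-in slot at J1)
b2 stroke at J2  (0-jn J3 has e-setter on 3)
b4 stroke at I1  (common-e at J3 fixed by 3)
b5 stroke at R1  (0-jn J3 has e-setter on 3)
b1 stroke at TF1  (TF1: transformer flips bond 0)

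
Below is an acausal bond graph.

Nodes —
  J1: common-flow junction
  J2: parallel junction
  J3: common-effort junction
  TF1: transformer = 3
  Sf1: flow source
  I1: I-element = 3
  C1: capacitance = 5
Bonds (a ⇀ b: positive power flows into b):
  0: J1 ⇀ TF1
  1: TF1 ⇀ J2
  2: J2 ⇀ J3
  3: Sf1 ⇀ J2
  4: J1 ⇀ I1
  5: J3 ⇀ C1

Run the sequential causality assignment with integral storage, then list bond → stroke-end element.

β3 |Sf1  (Sf1: flow source, stroke at near end)
β4 |I1  (prefer integral on I1)
β0 |J1  (1-jn J1 has f-setter on 4)
β1 |TF1  (through TF1, causality passes straight; one stroke at TF1)
β2 |J2  (J2 needs exactly one e-in)
β5 |J3  (J3: last free bond brings effort in)

b0 →J1
b1 →TF1
b2 →J2
b3 →Sf1
b4 →I1
b5 →J3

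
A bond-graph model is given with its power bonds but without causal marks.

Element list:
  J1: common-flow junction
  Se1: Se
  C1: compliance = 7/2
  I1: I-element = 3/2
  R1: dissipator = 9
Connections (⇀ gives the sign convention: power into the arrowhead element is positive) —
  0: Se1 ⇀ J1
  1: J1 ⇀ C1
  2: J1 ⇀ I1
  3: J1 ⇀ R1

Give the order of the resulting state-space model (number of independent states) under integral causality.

β0 stroke→J1  (Se1 (Se) sets effort on bond)
β1 stroke→J1  (prefer integral on C1)
β2 stroke→I1  (prefer integral on I1)
β3 stroke→J1  (1-jn J1 has f-setter on 2)

2  (C1, I1 all integral)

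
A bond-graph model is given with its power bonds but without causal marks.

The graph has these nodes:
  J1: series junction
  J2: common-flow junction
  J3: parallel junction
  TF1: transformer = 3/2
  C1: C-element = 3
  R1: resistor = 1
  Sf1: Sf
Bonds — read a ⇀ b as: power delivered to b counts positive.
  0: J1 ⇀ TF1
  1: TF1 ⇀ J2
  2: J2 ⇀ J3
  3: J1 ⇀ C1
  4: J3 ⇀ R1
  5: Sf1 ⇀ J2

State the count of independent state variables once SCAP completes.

1  (C1 all integral)

b5 →Sf1  (source Sf1 imposes f)
b1 →J2  (1-jn J2 has f-setter on 5)
b2 →J2  (J2 flow already set via bond 5)
b4 →J3  (J3 needs exactly one e-in)
b0 →TF1  (TF1 one-in-one-out from 1)
b3 →J1  (J1: bond 0 brought flow, rest push out)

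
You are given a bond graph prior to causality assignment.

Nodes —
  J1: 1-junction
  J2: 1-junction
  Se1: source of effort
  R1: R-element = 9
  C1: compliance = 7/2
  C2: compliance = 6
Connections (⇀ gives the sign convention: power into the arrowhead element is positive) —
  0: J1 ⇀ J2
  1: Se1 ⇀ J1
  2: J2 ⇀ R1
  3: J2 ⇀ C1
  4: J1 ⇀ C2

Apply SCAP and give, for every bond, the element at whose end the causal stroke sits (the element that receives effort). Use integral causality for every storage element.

#0 |J2
#1 |J1
#2 |R1
#3 |J2
#4 |J1

β1 →J1  (Se1 fixes effort; stroke away)
β3 →J2  (C1 outputs effort q/C1)
β4 →J1  (C2 integral (e out))
β0 →J2  (closing 1-jn rule on J1)
β2 →R1  (only one flow-in slot at J2)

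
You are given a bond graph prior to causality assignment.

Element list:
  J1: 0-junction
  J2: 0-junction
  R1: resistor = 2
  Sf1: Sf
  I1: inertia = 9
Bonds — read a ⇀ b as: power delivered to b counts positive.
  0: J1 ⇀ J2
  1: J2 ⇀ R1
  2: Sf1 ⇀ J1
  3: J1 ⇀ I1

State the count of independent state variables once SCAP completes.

β2 stroke at Sf1  (Sf1 fixes flow; stroke at Sf1)
β3 stroke at I1  (I1: I, integral causality)
β0 stroke at J1  (J1: last free bond brings effort in)
β1 stroke at J2  (J2 needs exactly one e-in)

1  (I1 all integral)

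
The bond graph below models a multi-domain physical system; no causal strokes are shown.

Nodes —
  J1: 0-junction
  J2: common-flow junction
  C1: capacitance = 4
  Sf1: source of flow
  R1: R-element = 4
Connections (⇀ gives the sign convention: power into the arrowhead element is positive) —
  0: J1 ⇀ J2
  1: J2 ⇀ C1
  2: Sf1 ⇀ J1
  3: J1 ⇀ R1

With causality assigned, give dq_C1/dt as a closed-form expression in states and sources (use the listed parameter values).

#2 |Sf1  (source Sf1 imposes f)
#1 |J2  (C1 outputs effort q/C1)
#0 |J1  (J2 needs exactly one f-in)
#3 |R1  (0-jn J1 has e-setter on 0)

dq_C1/dt = F_Sf1 - q_C1/16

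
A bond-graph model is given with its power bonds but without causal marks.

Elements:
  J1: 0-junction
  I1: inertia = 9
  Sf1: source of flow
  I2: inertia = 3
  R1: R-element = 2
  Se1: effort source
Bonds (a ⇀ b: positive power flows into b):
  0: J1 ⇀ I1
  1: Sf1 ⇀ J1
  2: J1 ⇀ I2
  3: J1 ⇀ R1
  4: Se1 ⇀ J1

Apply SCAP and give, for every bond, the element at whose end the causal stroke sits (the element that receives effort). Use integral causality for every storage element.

β1 stroke→Sf1  (Sf1 (Sf) sets flow on bond)
β4 stroke→J1  (Se1: effort source, stroke at far end)
β0 stroke→I1  (0-jn J1 has e-setter on 4)
β2 stroke→I2  (common-e at J1 fixed by 4)
β3 stroke→R1  (J1: bond 4 brought effort, rest push out)

b0 →I1
b1 →Sf1
b2 →I2
b3 →R1
b4 →J1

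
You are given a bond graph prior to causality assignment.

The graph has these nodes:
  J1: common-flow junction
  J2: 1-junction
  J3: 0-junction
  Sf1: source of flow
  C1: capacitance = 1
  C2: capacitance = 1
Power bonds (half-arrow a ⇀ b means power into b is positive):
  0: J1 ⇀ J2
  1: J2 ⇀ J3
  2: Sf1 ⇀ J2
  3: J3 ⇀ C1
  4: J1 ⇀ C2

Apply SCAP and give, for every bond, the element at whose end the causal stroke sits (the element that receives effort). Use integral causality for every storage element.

b2 stroke→Sf1  (Sf1: flow source, stroke at near end)
b0 stroke→J2  (common-f at J2 fixed by 2)
b1 stroke→J2  (J2: bond 2 brought flow, rest push out)
b3 stroke→J3  (only one effort-in slot at J3)
b4 stroke→J1  (J1 flow already set via bond 0)

bond 0 |J2
bond 1 |J2
bond 2 |Sf1
bond 3 |J3
bond 4 |J1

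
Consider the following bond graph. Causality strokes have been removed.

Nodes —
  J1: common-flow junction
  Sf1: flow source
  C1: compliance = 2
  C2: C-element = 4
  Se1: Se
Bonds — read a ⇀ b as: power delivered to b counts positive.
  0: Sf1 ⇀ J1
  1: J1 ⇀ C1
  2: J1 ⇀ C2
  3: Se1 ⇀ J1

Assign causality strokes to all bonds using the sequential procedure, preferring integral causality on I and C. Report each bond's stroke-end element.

#0 stroke at Sf1  (source Sf1 imposes f)
#3 stroke at J1  (Se1 fixes effort; stroke away)
#1 stroke at J1  (J1 flow already set via bond 0)
#2 stroke at J1  (J1 flow already set via bond 0)

b0 →Sf1
b1 →J1
b2 →J1
b3 →J1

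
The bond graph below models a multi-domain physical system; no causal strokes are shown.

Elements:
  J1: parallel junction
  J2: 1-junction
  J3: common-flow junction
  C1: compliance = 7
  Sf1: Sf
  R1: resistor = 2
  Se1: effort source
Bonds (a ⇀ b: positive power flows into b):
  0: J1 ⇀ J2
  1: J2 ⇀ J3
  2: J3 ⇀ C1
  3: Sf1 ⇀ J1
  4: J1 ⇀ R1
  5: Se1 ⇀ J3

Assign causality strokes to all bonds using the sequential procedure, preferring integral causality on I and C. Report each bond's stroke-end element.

β3 stroke at Sf1  (source Sf1 imposes f)
β5 stroke at J3  (Se1: effort source, stroke at far end)
β2 stroke at J3  (prefer integral on C1)
β1 stroke at J2  (J3: last free bond brings flow in)
β0 stroke at J1  (J2: last free bond brings flow in)
β4 stroke at R1  (common-e at J1 fixed by 0)

β0 stroke at J1
β1 stroke at J2
β2 stroke at J3
β3 stroke at Sf1
β4 stroke at R1
β5 stroke at J3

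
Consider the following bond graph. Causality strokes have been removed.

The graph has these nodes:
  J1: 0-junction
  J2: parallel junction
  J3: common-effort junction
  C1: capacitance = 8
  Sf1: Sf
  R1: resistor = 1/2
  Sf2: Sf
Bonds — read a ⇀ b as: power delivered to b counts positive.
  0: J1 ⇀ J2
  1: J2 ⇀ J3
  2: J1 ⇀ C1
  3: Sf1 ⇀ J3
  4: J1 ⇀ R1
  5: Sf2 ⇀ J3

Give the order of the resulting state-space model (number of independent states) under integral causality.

1  (C1 all integral)

bond 3 |Sf1  (Sf1 fixes flow; stroke at Sf1)
bond 5 |Sf2  (Sf2 (Sf) sets flow on bond)
bond 1 |J3  (J3 needs exactly one e-in)
bond 0 |J2  (closing 0-jn rule on J2)
bond 2 |J1  (C1 outputs effort q/C1)
bond 4 |R1  (J1 effort already set via bond 2)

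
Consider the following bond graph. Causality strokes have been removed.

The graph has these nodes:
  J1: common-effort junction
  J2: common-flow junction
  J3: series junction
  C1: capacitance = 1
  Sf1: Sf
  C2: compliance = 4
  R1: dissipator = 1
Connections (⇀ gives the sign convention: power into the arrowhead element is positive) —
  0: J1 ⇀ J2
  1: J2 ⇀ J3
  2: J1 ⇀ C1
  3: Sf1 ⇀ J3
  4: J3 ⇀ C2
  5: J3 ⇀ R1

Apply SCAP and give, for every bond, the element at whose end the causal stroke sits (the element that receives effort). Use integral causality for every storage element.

β0 stroke at J2
β1 stroke at J3
β2 stroke at J1
β3 stroke at Sf1
β4 stroke at J3
β5 stroke at J3

bond 3 →Sf1  (Sf1 (Sf) sets flow on bond)
bond 1 →J3  (J3 flow already set via bond 3)
bond 4 →J3  (J3: bond 3 brought flow, rest push out)
bond 5 →J3  (J3 flow already set via bond 3)
bond 0 →J2  (J2 flow already set via bond 1)
bond 2 →J1  (J1: last free bond brings effort in)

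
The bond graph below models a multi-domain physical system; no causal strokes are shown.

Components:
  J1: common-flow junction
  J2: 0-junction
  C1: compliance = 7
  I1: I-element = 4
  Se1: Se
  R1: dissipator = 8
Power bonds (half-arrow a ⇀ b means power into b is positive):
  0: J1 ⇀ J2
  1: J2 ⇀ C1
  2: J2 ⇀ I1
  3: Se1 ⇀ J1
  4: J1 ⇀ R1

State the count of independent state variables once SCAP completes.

2  (C1, I1 all integral)

bond 3 |J1  (Se1 fixes effort; stroke away)
bond 1 |J2  (C1: C, integral causality)
bond 0 |J1  (0-jn J2 has e-setter on 1)
bond 2 |I1  (0-jn J2 has e-setter on 1)
bond 4 |R1  (closing 1-jn rule on J1)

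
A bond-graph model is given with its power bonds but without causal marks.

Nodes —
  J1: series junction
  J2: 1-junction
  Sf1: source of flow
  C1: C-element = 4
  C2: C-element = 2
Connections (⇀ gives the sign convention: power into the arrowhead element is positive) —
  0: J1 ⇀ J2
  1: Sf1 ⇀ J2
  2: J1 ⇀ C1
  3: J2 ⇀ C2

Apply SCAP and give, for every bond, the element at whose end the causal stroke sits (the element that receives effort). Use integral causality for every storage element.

β0 stroke at J2
β1 stroke at Sf1
β2 stroke at J1
β3 stroke at J2

bond 1 stroke→Sf1  (Sf1 fixes flow; stroke at Sf1)
bond 0 stroke→J2  (1-jn J2 has f-setter on 1)
bond 3 stroke→J2  (J2 flow already set via bond 1)
bond 2 stroke→J1  (J1 flow already set via bond 0)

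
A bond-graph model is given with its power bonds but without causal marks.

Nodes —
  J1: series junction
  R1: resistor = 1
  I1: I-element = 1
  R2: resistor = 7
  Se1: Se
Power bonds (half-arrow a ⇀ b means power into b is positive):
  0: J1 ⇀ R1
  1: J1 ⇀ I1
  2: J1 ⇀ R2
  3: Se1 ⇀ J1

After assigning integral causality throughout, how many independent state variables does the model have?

1  (I1 all integral)

b3 →J1  (Se1: effort source, stroke at far end)
b1 →I1  (prefer integral on I1)
b0 →J1  (common-f at J1 fixed by 1)
b2 →J1  (1-jn J1 has f-setter on 1)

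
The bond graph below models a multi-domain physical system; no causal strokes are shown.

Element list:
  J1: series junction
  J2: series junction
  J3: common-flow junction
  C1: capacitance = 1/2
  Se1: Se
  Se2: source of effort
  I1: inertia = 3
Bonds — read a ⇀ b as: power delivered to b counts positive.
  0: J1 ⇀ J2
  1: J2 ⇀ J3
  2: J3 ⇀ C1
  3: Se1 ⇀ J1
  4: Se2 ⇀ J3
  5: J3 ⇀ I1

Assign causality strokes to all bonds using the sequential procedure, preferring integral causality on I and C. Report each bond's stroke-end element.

bond 3 →J1  (source Se1 imposes e)
bond 4 →J3  (Se2 (Se) sets effort on bond)
bond 0 →J2  (closing 1-jn rule on J1)
bond 1 →J3  (only one flow-in slot at J2)
bond 2 →J3  (C1 outputs effort q/C1)
bond 5 →I1  (J3: last free bond brings flow in)

#0 stroke→J2
#1 stroke→J3
#2 stroke→J3
#3 stroke→J1
#4 stroke→J3
#5 stroke→I1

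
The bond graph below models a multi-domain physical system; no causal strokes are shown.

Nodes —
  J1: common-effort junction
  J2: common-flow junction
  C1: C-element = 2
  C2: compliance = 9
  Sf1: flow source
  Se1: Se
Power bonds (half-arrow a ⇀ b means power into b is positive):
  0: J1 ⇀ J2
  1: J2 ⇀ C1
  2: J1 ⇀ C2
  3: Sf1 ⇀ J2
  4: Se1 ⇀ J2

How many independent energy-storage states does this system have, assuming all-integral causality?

2  (C1, C2 all integral)

#3 →Sf1  (source Sf1 imposes f)
#4 →J2  (Se1 fixes effort; stroke away)
#0 →J2  (common-f at J2 fixed by 3)
#1 →J2  (1-jn J2 has f-setter on 3)
#2 →J1  (closing 0-jn rule on J1)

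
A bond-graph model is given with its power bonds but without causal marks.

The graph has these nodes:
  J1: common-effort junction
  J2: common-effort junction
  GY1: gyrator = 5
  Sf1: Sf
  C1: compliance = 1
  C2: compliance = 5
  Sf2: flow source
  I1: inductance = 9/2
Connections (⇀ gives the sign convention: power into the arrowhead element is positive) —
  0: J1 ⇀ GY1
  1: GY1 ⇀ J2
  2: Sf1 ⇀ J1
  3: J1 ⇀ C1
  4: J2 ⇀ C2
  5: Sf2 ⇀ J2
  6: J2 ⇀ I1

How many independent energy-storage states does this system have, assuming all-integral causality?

β2 →Sf1  (source Sf1 imposes f)
β5 →Sf2  (source Sf2 imposes f)
β3 →J1  (C1 integral (e out))
β0 →GY1  (common-e at J1 fixed by 3)
β1 →GY1  (GY GY1: same side as bond 0)
β4 →J2  (C2: C, integral causality)
β6 →I1  (0-jn J2 has e-setter on 4)

3  (C1, C2, I1 all integral)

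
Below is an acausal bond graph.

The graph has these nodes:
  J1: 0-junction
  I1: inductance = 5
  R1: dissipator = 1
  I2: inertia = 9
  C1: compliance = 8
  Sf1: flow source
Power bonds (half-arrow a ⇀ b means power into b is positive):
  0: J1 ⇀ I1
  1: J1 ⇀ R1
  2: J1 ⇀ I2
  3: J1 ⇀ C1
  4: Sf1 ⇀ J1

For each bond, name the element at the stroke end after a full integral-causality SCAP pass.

#4 stroke→Sf1  (Sf1 (Sf) sets flow on bond)
#0 stroke→I1  (I1 outputs flow p/I1)
#2 stroke→I2  (I2 outputs flow p/I2)
#3 stroke→J1  (prefer integral on C1)
#1 stroke→R1  (J1 effort already set via bond 3)

β0 stroke→I1
β1 stroke→R1
β2 stroke→I2
β3 stroke→J1
β4 stroke→Sf1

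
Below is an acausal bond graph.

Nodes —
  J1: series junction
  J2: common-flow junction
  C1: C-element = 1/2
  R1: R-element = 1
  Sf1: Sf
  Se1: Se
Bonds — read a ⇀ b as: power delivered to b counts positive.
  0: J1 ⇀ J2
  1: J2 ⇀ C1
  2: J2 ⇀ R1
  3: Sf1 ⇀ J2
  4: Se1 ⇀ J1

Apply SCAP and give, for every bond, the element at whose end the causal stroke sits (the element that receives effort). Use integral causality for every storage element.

b3 stroke at Sf1  (source Sf1 imposes f)
b4 stroke at J1  (Se1 fixes effort; stroke away)
b0 stroke at J2  (J1 needs exactly one f-in)
b1 stroke at J2  (J2: bond 3 brought flow, rest push out)
b2 stroke at J2  (1-jn J2 has f-setter on 3)

#0 |J2
#1 |J2
#2 |J2
#3 |Sf1
#4 |J1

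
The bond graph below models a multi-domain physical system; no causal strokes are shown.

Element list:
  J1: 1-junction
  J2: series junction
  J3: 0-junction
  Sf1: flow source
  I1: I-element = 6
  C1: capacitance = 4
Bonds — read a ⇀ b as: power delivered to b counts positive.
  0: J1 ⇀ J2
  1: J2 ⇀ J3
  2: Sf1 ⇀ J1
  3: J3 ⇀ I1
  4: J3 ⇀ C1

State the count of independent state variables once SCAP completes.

2  (C1, I1 all integral)

β2 |Sf1  (Sf1: flow source, stroke at near end)
β0 |J1  (J1: bond 2 brought flow, rest push out)
β1 |J2  (J2: bond 0 brought flow, rest push out)
β3 |I1  (prefer integral on I1)
β4 |J3  (only one effort-in slot at J3)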